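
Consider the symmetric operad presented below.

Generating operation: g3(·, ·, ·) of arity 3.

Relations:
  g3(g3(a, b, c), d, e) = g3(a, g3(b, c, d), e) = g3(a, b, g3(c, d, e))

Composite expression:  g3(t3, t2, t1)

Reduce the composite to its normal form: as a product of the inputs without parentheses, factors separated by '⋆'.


t3 ⋆ t2 ⋆ t1

The g3-tree's shape is irrelevant; the t-reading-order decides.
g3(t3, t2, t1) reduces to t3 ⋆ t2 ⋆ t1


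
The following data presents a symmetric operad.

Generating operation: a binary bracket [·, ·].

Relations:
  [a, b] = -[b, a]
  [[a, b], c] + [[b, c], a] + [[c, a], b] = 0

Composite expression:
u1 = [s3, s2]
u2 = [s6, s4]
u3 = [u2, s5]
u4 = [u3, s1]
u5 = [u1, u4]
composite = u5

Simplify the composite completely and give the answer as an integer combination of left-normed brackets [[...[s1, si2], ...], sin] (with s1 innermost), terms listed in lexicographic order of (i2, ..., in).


[[[[[s1, s4], s6], s5], s2], s3] - [[[[[s1, s4], s6], s5], s3], s2] - [[[[[s1, s5], s4], s6], s2], s3] + [[[[[s1, s5], s4], s6], s3], s2] + [[[[[s1, s5], s6], s4], s2], s3] - [[[[[s1, s5], s6], s4], s3], s2] - [[[[[s1, s6], s4], s5], s2], s3] + [[[[[s1, s6], s4], s5], s3], s2]


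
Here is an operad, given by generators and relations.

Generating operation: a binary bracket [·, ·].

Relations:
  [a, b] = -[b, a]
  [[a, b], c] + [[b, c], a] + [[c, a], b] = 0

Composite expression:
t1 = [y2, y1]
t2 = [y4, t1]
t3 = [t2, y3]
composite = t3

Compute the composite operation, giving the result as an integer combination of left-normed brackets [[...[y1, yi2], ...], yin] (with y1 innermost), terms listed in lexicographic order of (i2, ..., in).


Antisymmetry and Jacobi reduce to y1-anchored left-normed brackets.
Composite bracket: [[y4, [y2, y1]], y3]
Expanding via [a, b] = ab - ba: 8 signed words (2^3 = 8).
The y1-initial words carry the normal form:
  word y1y2y4y3 has sign +1, contributing +[[[y1, y2], y4], y3]

[[[y1, y2], y4], y3]


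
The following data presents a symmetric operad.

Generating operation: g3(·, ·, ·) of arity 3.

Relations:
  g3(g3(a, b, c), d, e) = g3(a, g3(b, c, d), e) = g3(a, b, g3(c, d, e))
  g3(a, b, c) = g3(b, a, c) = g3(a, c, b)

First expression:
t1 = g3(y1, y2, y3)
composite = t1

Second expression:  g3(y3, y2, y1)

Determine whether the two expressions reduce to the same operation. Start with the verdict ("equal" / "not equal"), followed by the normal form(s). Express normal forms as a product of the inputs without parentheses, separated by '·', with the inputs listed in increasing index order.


equal; the common form is y1 · y2 · y3

In normal form, the first expression is y1 · y2 · y3
In normal form, the second expression is y1 · y2 · y3
Same normal form: equal.


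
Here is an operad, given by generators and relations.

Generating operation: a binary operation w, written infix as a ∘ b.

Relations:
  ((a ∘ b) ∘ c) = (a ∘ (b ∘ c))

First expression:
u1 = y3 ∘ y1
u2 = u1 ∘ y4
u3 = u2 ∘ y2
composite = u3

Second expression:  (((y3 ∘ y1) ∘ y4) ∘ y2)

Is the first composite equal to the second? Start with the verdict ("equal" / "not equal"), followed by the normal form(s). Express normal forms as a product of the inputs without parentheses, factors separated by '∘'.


equal; the common form is y3 ∘ y1 ∘ y4 ∘ y2

Reducing the first expression gives y3 ∘ y1 ∘ y4 ∘ y2
Reducing the second expression gives y3 ∘ y1 ∘ y4 ∘ y2
One common form — equal.


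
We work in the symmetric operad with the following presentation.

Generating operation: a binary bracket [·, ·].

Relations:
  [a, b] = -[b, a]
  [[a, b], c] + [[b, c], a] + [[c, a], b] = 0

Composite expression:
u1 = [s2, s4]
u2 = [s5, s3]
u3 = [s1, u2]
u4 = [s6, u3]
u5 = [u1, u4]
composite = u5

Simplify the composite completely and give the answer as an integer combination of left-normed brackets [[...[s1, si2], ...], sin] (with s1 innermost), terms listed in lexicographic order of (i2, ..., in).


-[[[[[s1, s3], s5], s6], s2], s4] + [[[[[s1, s3], s5], s6], s4], s2] + [[[[[s1, s5], s3], s6], s2], s4] - [[[[[s1, s5], s3], s6], s4], s2]

Left-normed coefficients sit on the s1-initial expansion words.
Composite bracket: [[s2, s4], [s6, [s1, [s5, s3]]]]
Under [a, b] = ab - ba we get 32 signed associative words (2^5 = 32).
Only words starting with s1 matter:
  the word s1s3s5s6s2s4 carries sign -1 and contributes -[[[[[s1, s3], s5], s6], s2], s4]
  the word s1s3s5s6s4s2 carries sign +1 and contributes +[[[[[s1, s3], s5], s6], s4], s2]
  the word s1s5s3s6s2s4 carries sign +1 and contributes +[[[[[s1, s5], s3], s6], s2], s4]
  the word s1s5s3s6s4s2 carries sign -1 and contributes -[[[[[s1, s5], s3], s6], s4], s2]


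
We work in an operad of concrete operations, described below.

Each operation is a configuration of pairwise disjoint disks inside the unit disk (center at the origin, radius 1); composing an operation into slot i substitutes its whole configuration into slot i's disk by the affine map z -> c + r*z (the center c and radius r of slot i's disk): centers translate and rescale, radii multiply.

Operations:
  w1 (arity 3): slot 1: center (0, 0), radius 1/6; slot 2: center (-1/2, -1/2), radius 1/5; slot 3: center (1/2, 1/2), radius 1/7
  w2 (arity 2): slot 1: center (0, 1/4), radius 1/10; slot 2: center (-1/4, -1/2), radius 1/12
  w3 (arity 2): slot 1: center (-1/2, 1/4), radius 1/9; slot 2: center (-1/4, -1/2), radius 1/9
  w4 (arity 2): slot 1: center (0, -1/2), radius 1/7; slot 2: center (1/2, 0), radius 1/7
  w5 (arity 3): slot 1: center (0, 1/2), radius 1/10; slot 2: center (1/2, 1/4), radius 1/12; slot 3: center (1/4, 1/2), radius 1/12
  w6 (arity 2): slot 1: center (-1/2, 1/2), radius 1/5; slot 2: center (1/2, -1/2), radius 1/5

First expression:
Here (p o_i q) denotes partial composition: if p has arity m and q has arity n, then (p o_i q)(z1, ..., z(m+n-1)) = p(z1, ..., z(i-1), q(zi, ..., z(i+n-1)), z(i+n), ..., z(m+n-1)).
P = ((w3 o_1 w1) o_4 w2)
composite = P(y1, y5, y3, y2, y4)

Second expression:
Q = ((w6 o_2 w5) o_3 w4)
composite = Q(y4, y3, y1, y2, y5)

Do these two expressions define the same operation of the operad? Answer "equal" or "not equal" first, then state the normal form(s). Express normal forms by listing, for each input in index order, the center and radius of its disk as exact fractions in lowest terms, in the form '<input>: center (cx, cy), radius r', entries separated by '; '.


The first expression, normalized: y1: center (-1/2, 1/4), radius 1/54; y2: center (-1/4, -17/36), radius 1/90; y3: center (-4/9, 11/36), radius 1/63; y4: center (-5/18, -5/9), radius 1/108; y5: center (-5/9, 7/36), radius 1/45
The second expression, normalized: y1: center (3/5, -11/24), radius 1/420; y2: center (73/120, -9/20), radius 1/420; y3: center (1/2, -2/5), radius 1/50; y4: center (-1/2, 1/2), radius 1/5; y5: center (11/20, -2/5), radius 1/60
The forms do not match — not equal.

not equal; first: y1: center (-1/2, 1/4), radius 1/54; y2: center (-1/4, -17/36), radius 1/90; y3: center (-4/9, 11/36), radius 1/63; y4: center (-5/18, -5/9), radius 1/108; y5: center (-5/9, 7/36), radius 1/45; second: y1: center (3/5, -11/24), radius 1/420; y2: center (73/120, -9/20), radius 1/420; y3: center (1/2, -2/5), radius 1/50; y4: center (-1/2, 1/2), radius 1/5; y5: center (11/20, -2/5), radius 1/60


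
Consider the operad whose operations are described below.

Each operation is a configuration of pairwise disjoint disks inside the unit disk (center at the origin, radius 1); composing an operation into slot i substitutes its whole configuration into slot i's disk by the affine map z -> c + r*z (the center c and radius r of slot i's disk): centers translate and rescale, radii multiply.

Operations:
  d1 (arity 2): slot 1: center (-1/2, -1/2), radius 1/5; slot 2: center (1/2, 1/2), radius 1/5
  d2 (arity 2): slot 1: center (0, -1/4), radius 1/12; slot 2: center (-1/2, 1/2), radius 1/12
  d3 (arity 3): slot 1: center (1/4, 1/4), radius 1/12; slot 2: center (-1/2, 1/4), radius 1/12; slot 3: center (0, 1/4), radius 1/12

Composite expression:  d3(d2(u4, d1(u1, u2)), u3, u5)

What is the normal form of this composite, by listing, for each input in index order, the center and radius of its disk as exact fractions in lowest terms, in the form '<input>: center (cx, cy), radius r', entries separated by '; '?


u1: center (59/288, 83/288), radius 1/720; u2: center (61/288, 85/288), radius 1/720; u3: center (-1/2, 1/4), radius 1/12; u4: center (1/4, 11/48), radius 1/144; u5: center (0, 1/4), radius 1/12

Nesting under d3 composes maps z -> c + r*z down each u-path.
u4 passes through 2 substitutions, ending at center (1/4, 11/48), radius 1/144
u1 passes through 3 substitutions, ending at center (59/288, 83/288), radius 1/720
u2 passes through 3 substitutions, ending at center (61/288, 85/288), radius 1/720
u3 passes through 1 substitution, ending at center (-1/2, 1/4), radius 1/12
u5 passes through 1 substitution, ending at center (0, 1/4), radius 1/12


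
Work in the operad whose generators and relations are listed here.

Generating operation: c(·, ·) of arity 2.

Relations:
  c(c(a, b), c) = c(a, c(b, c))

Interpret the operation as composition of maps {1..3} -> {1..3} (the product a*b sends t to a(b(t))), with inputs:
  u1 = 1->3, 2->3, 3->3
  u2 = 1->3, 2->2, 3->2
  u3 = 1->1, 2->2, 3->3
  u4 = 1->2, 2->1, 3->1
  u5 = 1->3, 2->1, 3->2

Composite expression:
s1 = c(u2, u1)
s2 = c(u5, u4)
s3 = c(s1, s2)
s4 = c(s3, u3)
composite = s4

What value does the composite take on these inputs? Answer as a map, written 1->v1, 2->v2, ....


1->2, 2->2, 3->2

c(u2, u1) = 1->2, 2->2, 3->2
c(u5, u4) = 1->1, 2->3, 3->3
c(c(u2, u1), c(u5, u4)) = 1->2, 2->2, 3->2
c(c(c(u2, u1), c(u5, u4)), u3) = 1->2, 2->2, 3->2


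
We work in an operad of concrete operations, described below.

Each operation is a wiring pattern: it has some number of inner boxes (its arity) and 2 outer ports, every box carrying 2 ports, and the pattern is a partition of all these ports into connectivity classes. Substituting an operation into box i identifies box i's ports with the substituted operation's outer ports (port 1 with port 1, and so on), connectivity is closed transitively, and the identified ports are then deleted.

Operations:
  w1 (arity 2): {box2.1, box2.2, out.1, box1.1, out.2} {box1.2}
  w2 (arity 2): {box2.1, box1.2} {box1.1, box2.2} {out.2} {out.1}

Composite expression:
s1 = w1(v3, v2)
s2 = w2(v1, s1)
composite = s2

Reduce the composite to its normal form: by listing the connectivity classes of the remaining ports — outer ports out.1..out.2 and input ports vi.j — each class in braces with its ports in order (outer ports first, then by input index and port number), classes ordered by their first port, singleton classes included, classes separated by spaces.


Two ports join when wires chain via w2-identified ports.
the subtree at w1 composes to {out.1, out.2, v2.1, v2.2, v3.1} {v3.2} on (v3, v2); out.j = own outer ports
the subtree at w2 composes to {out.1} {out.2} {v1.1, v1.2, v2.1, v2.2, v3.1} {v3.2} on (v1, v3, v2); out.j = own outer ports

{out.1} {out.2} {v1.1, v1.2, v2.1, v2.2, v3.1} {v3.2}


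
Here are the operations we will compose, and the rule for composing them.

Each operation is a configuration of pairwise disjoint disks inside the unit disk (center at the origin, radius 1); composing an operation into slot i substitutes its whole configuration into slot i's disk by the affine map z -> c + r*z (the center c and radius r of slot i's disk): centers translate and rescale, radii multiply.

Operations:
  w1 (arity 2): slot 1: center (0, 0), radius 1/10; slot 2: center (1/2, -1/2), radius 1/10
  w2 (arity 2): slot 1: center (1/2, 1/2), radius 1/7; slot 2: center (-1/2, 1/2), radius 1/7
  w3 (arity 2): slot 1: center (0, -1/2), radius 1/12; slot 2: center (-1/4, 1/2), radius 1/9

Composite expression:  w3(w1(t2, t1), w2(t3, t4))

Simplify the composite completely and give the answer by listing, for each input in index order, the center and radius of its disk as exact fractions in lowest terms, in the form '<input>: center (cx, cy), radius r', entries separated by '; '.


t1: center (1/24, -13/24), radius 1/120; t2: center (0, -1/2), radius 1/120; t3: center (-7/36, 5/9), radius 1/63; t4: center (-11/36, 5/9), radius 1/63

Each t-disk chains the slot maps above it in w3; radii multiply.
input t2: applying the 2 nested substitutions gives center (0, -1/2), radius 1/120
input t1: applying the 2 nested substitutions gives center (1/24, -13/24), radius 1/120
input t3: applying the 2 nested substitutions gives center (-7/36, 5/9), radius 1/63
input t4: applying the 2 nested substitutions gives center (-11/36, 5/9), radius 1/63


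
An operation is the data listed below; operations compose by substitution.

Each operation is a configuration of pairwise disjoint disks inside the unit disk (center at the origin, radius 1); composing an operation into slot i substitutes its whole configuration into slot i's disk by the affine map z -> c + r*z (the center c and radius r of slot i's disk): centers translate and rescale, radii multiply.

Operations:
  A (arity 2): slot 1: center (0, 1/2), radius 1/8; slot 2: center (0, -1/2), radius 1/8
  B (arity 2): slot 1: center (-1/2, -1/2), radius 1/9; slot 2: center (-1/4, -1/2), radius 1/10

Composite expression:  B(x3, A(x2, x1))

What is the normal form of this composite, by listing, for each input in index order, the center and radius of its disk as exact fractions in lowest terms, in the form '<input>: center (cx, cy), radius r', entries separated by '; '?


x1: center (-1/4, -11/20), radius 1/80; x2: center (-1/4, -9/20), radius 1/80; x3: center (-1/2, -1/2), radius 1/9

Below B, radii multiply path by path; the x-disk centers shift.
tracing x3 down its 1-map path: center (-1/2, -1/2), radius 1/9
tracing x2 down its 2-map path: center (-1/4, -9/20), radius 1/80
tracing x1 down its 2-map path: center (-1/4, -11/20), radius 1/80


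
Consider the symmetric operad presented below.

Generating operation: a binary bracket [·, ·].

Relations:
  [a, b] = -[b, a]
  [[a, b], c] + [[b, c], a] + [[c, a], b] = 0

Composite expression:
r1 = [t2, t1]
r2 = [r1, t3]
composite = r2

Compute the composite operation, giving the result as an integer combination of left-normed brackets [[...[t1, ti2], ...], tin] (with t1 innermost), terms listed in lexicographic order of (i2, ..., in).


A multilinear Lie element is pinned by t1-initial words (t1 innermost).
Composite bracket: [[t2, t1], t3]
The bracket unfolds into 4 signed words via [a, b] = ab - ba (2^2 = 4).
Words beginning with t1 determine it all:
  t1t2t3 appears with sign -1, giving the term -[[t1, t2], t3]

-[[t1, t2], t3]


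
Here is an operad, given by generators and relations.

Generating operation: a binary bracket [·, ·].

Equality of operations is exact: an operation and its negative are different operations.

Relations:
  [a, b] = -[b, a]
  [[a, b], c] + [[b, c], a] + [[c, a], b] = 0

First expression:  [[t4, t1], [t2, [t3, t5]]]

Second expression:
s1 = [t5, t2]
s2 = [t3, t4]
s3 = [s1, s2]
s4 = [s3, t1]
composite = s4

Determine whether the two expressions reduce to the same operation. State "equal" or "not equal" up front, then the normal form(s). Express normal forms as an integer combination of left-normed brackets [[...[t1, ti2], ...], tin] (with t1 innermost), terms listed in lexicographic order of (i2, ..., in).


not equal: they reduce to -[[[[t1, t4], t2], t3], t5] + [[[[t1, t4], t2], t5], t3] + [[[[t1, t4], t3], t5], t2] - [[[[t1, t4], t5], t3], t2] and [[[[t1, t2], t5], t3], t4] - [[[[t1, t2], t5], t4], t3] - [[[[t1, t3], t4], t2], t5] + [[[[t1, t3], t4], t5], t2] + [[[[t1, t4], t3], t2], t5] - [[[[t1, t4], t3], t5], t2] - [[[[t1, t5], t2], t3], t4] + [[[[t1, t5], t2], t4], t3]

Normal form of the first expression: -[[[[t1, t4], t2], t3], t5] + [[[[t1, t4], t2], t5], t3] + [[[[t1, t4], t3], t5], t2] - [[[[t1, t4], t5], t3], t2]
Normal form of the second expression: [[[[t1, t2], t5], t3], t4] - [[[[t1, t2], t5], t4], t3] - [[[[t1, t3], t4], t2], t5] + [[[[t1, t3], t4], t5], t2] + [[[[t1, t4], t3], t2], t5] - [[[[t1, t4], t3], t5], t2] - [[[[t1, t5], t2], t3], t4] + [[[[t1, t5], t2], t4], t3]
Distinct normal forms: not equal.


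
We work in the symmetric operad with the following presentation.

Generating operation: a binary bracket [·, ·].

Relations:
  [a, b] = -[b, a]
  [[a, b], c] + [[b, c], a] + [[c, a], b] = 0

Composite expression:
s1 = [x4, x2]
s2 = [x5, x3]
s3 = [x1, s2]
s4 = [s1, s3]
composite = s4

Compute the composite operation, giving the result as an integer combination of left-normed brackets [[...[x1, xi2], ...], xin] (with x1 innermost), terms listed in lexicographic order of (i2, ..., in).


-[[[[x1, x3], x5], x2], x4] + [[[[x1, x3], x5], x4], x2] + [[[[x1, x5], x3], x2], x4] - [[[[x1, x5], x3], x4], x2]

Skip Jacobi rewriting: expand, keep x1-initial words, read off terms.
Composite bracket: [[x4, x2], [x1, [x5, x3]]]
Under [a, b] = ab - ba we get 16 signed associative words (2^4 = 16).
Collect the words opening with x1:
  the word x1x3x5x2x4 carries sign -1 and contributes -[[[[x1, x3], x5], x2], x4]
  the word x1x3x5x4x2 carries sign +1 and contributes +[[[[x1, x3], x5], x4], x2]
  the word x1x5x3x2x4 carries sign +1 and contributes +[[[[x1, x5], x3], x2], x4]
  the word x1x5x3x4x2 carries sign -1 and contributes -[[[[x1, x5], x3], x4], x2]


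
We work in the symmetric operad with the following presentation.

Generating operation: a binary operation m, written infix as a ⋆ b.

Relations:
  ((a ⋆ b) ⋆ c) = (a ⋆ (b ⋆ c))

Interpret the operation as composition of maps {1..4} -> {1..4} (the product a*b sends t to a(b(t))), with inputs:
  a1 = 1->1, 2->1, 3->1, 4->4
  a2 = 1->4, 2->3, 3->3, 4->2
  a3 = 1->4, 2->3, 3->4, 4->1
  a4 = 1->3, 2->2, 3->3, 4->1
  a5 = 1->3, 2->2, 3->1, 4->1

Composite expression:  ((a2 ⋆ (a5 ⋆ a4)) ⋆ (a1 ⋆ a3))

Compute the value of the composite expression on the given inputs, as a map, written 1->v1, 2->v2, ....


1->3, 2->4, 3->3, 4->4

(a5 ⋆ a4) = 1->1, 2->2, 3->1, 4->3
(a2 ⋆ (a5 ⋆ a4)) = 1->4, 2->3, 3->4, 4->3
(a1 ⋆ a3) = 1->4, 2->1, 3->4, 4->1
((a2 ⋆ (a5 ⋆ a4)) ⋆ (a1 ⋆ a3)) = 1->3, 2->4, 3->3, 4->4


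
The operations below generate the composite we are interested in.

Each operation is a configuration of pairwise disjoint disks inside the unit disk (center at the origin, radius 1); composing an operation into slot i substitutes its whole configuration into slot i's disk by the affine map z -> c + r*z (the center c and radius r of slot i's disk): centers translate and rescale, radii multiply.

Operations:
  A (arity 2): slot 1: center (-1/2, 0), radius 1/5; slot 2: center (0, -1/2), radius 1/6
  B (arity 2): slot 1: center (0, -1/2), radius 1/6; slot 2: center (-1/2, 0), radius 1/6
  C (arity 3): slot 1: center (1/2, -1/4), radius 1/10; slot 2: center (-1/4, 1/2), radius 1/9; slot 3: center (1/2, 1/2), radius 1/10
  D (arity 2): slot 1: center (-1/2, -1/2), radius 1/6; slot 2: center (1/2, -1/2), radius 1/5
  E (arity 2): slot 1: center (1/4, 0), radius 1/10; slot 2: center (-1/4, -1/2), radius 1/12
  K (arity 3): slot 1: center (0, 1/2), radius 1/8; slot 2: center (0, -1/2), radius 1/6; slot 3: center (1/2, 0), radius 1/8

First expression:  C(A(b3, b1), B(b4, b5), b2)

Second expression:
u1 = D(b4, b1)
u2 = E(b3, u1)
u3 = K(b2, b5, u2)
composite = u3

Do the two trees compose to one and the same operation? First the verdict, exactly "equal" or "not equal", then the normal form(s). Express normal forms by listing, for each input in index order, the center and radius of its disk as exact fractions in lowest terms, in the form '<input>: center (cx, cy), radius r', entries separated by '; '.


not equal — first b1: center (1/2, -3/10), radius 1/60; b2: center (1/2, 1/2), radius 1/10; b3: center (9/20, -1/4), radius 1/50; b4: center (-1/4, 4/9), radius 1/54; b5: center (-11/36, 1/2), radius 1/54, second b1: center (91/192, -13/192), radius 1/480; b2: center (0, 1/2), radius 1/8; b3: center (17/32, 0), radius 1/80; b4: center (89/192, -13/192), radius 1/576; b5: center (0, -1/2), radius 1/6

The first expression, normalized: b1: center (1/2, -3/10), radius 1/60; b2: center (1/2, 1/2), radius 1/10; b3: center (9/20, -1/4), radius 1/50; b4: center (-1/4, 4/9), radius 1/54; b5: center (-11/36, 1/2), radius 1/54
The second expression, normalized: b1: center (91/192, -13/192), radius 1/480; b2: center (0, 1/2), radius 1/8; b3: center (17/32, 0), radius 1/80; b4: center (89/192, -13/192), radius 1/576; b5: center (0, -1/2), radius 1/6
Distinct normal forms: not equal.


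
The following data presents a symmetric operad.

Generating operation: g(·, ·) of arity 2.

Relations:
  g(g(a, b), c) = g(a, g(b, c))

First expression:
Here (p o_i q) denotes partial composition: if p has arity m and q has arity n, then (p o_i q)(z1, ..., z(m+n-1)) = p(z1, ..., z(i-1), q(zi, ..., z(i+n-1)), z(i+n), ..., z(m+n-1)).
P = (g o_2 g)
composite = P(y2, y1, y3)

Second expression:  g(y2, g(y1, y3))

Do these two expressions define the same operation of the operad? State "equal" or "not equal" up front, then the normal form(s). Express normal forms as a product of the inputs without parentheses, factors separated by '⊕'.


The first expression, normalized: y2 ⊕ y1 ⊕ y3
The second expression, normalized: y2 ⊕ y1 ⊕ y3
One common form — equal.

equal; both compose to y2 ⊕ y1 ⊕ y3


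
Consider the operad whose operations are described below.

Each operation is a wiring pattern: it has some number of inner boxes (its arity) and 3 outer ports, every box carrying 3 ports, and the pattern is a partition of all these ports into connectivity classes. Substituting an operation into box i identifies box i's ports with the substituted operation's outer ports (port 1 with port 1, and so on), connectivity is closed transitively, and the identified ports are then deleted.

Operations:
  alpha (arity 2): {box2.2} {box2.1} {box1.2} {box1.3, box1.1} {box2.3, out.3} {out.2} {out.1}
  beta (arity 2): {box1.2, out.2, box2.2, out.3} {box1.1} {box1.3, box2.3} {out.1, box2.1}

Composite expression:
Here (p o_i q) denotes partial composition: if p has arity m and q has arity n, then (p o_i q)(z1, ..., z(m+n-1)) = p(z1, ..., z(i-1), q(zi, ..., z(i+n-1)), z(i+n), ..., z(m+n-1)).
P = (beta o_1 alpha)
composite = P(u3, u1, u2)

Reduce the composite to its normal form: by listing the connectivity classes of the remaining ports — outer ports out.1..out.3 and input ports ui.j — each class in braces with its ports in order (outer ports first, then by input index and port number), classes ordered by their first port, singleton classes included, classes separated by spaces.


{out.1, u2.1} {out.2, out.3, u2.2} {u1.1} {u1.2} {u1.3, u2.3} {u3.1, u3.3} {u3.2}

Connectivity passes through glued beta-boundaries; trace each wire chain.
after alpha, the pattern on (u3, u1) reads {out.1} {out.2} {out.3, u1.3} {u1.1} {u1.2} {u3.1, u3.3} {u3.2} (out.j = its outer ports)
after beta, the pattern on (u3, u1, u2) reads {out.1, u2.1} {out.2, out.3, u2.2} {u1.1} {u1.2} {u1.3, u2.3} {u3.1, u3.3} {u3.2} (out.j = its outer ports)


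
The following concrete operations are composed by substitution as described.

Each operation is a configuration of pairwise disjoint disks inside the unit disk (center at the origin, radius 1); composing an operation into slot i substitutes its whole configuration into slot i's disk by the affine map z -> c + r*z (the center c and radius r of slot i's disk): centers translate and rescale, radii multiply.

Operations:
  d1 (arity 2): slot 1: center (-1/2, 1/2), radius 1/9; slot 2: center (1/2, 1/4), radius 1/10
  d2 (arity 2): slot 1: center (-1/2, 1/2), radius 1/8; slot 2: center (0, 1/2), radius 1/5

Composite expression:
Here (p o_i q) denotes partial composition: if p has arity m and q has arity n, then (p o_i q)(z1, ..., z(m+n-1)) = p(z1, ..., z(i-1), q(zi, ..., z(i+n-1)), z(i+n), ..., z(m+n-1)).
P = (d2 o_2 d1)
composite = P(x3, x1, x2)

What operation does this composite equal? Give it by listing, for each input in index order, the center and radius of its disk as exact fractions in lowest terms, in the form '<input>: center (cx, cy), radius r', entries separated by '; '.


x1: center (-1/10, 3/5), radius 1/45; x2: center (1/10, 11/20), radius 1/50; x3: center (-1/2, 1/2), radius 1/8

Nesting under d2 composes maps z -> c + r*z down each x-path.
for x3, the 1-step affine chain lands on center (-1/2, 1/2), radius 1/8
for x1, the 2-step affine chain lands on center (-1/10, 3/5), radius 1/45
for x2, the 2-step affine chain lands on center (1/10, 11/20), radius 1/50


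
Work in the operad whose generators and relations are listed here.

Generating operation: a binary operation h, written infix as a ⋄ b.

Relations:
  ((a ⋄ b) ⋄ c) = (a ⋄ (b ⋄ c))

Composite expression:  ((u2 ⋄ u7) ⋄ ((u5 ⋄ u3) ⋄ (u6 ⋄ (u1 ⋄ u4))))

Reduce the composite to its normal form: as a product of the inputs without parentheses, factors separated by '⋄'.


The h-tree's shape is irrelevant; the u-reading-order decides.
(u2 ⋄ u7) unparenthesizes to u2 ⋄ u7
(u5 ⋄ u3) unparenthesizes to u5 ⋄ u3
(u1 ⋄ u4) unparenthesizes to u1 ⋄ u4
(u6 ⋄ (u1 ⋄ u4)) unparenthesizes to u6 ⋄ u1 ⋄ u4
((u5 ⋄ u3) ⋄ (u6 ⋄ (u1 ⋄ u4))) unparenthesizes to u5 ⋄ u3 ⋄ u6 ⋄ u1 ⋄ u4
((u2 ⋄ u7) ⋄ ((u5 ⋄ u3) ⋄ (u6 ⋄ (u1 ⋄ u4)))) unparenthesizes to u2 ⋄ u7 ⋄ u5 ⋄ u3 ⋄ u6 ⋄ u1 ⋄ u4

u2 ⋄ u7 ⋄ u5 ⋄ u3 ⋄ u6 ⋄ u1 ⋄ u4


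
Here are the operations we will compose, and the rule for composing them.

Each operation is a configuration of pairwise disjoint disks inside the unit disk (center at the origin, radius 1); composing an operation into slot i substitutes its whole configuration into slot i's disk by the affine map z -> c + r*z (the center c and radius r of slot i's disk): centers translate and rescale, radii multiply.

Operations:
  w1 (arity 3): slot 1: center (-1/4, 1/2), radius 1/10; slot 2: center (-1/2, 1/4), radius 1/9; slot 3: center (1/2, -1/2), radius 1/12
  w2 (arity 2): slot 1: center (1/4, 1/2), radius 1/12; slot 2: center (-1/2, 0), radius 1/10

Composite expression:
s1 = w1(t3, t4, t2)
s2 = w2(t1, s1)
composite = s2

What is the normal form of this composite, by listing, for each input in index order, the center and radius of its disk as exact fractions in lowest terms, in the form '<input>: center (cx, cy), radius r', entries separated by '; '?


t1: center (1/4, 1/2), radius 1/12; t2: center (-9/20, -1/20), radius 1/120; t3: center (-21/40, 1/20), radius 1/100; t4: center (-11/20, 1/40), radius 1/90

Follow each t-input down from w2: c' goes to c + r*c', radius to r*r'.
input t1: applying the 1 nested substitution gives center (1/4, 1/2), radius 1/12
input t3: applying the 2 nested substitutions gives center (-21/40, 1/20), radius 1/100
input t4: applying the 2 nested substitutions gives center (-11/20, 1/40), radius 1/90
input t2: applying the 2 nested substitutions gives center (-9/20, -1/20), radius 1/120


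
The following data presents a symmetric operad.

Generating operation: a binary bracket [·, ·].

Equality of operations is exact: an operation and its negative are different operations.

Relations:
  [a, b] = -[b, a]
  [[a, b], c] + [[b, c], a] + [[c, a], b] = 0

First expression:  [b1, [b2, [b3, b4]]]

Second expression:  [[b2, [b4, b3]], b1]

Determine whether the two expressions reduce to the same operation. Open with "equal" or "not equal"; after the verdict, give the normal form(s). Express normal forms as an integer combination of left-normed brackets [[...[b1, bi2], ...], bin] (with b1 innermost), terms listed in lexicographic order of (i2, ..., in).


equal; both compose to [[[b1, b2], b3], b4] - [[[b1, b2], b4], b3] - [[[b1, b3], b4], b2] + [[[b1, b4], b3], b2]

The first expression, normalized: [[[b1, b2], b3], b4] - [[[b1, b2], b4], b3] - [[[b1, b3], b4], b2] + [[[b1, b4], b3], b2]
The second expression, normalized: [[[b1, b2], b3], b4] - [[[b1, b2], b4], b3] - [[[b1, b3], b4], b2] + [[[b1, b4], b3], b2]
Same normal form: equal.


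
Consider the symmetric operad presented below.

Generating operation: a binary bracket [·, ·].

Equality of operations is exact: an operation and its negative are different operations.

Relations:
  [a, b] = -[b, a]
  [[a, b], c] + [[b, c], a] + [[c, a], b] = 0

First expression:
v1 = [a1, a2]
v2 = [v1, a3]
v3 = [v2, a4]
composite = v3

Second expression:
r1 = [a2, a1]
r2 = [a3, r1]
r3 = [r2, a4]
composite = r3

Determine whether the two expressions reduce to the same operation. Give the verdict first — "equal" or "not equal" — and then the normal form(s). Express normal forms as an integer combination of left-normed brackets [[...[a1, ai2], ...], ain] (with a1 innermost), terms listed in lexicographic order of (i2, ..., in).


equal: each reduces to [[[a1, a2], a3], a4]

The first composite normalizes to [[[a1, a2], a3], a4]
The second composite normalizes to [[[a1, a2], a3], a4]
One common form — equal.


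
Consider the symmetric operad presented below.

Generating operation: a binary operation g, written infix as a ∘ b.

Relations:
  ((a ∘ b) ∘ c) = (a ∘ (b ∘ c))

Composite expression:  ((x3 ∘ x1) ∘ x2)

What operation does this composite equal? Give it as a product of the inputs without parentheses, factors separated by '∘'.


The g-tree's shape is irrelevant; the x-reading-order decides.
(x3 ∘ x1) unparenthesizes to x3 ∘ x1
((x3 ∘ x1) ∘ x2) unparenthesizes to x3 ∘ x1 ∘ x2

x3 ∘ x1 ∘ x2


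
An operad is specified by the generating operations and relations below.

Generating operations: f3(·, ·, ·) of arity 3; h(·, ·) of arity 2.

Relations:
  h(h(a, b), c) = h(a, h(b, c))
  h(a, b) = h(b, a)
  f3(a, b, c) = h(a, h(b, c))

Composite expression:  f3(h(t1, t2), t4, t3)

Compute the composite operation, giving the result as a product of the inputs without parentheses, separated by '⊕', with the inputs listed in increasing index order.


Key point: f3 commutes, so take the t-inputs in any fixed order.
h(t1, t2) reduces to t1 ⊕ t2
f3(h(t1, t2), t4, t3) reduces to t1 ⊕ t2 ⊕ t4 ⊕ t3
rearranged into index order: t1 ⊕ t2 ⊕ t3 ⊕ t4

t1 ⊕ t2 ⊕ t3 ⊕ t4


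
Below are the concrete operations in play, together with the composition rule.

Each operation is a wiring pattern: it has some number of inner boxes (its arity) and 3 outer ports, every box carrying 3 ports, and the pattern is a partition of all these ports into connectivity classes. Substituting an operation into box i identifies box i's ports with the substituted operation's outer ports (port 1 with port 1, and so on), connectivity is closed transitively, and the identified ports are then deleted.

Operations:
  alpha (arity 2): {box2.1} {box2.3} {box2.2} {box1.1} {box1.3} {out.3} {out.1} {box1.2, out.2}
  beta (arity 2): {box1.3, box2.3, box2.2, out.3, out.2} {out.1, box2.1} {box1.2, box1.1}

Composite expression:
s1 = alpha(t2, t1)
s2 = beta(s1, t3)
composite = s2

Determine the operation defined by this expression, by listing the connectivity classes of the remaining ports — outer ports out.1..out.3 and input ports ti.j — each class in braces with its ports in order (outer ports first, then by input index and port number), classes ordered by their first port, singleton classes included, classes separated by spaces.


{out.1, t3.1} {out.2, out.3, t3.2, t3.3} {t1.1} {t1.2} {t1.3} {t2.1} {t2.2} {t2.3}

After gluing at beta, chains via deleted ports link the t-ports.
composing alpha on (t2, t1), with out.j its own outer ports: {out.1} {out.2, t2.2} {out.3} {t1.1} {t1.2} {t1.3} {t2.1} {t2.3}
composing beta on (t2, t1, t3), with out.j its own outer ports: {out.1, t3.1} {out.2, out.3, t3.2, t3.3} {t1.1} {t1.2} {t1.3} {t2.1} {t2.2} {t2.3}


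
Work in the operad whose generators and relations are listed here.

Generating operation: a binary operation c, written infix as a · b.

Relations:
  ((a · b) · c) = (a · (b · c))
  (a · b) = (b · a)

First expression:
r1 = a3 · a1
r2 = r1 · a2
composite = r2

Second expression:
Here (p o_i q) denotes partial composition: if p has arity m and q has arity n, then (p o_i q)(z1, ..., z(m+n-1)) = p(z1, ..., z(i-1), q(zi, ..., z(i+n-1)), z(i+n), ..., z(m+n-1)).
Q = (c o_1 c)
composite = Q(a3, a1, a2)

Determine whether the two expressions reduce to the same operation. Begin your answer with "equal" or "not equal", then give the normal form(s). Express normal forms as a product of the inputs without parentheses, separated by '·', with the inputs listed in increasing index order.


Reducing the first expression gives a1 · a2 · a3
Reducing the second expression gives a1 · a2 · a3
One common form — equal.

equal: each reduces to a1 · a2 · a3


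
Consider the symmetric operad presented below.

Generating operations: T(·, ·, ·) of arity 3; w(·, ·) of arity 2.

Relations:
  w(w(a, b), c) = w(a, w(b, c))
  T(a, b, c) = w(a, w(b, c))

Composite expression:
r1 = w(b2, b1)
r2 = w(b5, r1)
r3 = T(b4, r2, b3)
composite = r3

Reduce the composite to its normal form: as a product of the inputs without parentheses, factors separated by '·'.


b4 · b5 · b2 · b1 · b3

Under associativity of T, the answer is the b's in reading order.
w(b2, b1) collapses to b2 · b1
w(b5, w(b2, b1)) collapses to b5 · b2 · b1
T(b4, w(b5, w(b2, b1)), b3) collapses to b4 · b5 · b2 · b1 · b3


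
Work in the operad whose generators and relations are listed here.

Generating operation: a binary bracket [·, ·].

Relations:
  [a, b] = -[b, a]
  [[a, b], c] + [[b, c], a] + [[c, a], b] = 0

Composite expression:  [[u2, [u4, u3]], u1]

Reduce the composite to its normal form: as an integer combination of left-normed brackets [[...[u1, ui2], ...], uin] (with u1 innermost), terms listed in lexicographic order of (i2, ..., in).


[[[u1, u2], u3], u4] - [[[u1, u2], u4], u3] - [[[u1, u3], u4], u2] + [[[u1, u4], u3], u2]

Expand each bracket as ab - ba; the u1-initial words give the coefficients.
Composite bracket: [[u2, [u4, u3]], u1]
Each bracket splits as ab - ba, giving 8 signed words (2^3 = 8).
Collect the words opening with u1:
  word u1u2u3u4 has sign +1, contributing +[[[u1, u2], u3], u4]
  word u1u2u4u3 has sign -1, contributing -[[[u1, u2], u4], u3]
  word u1u3u4u2 has sign -1, contributing -[[[u1, u3], u4], u2]
  word u1u4u3u2 has sign +1, contributing +[[[u1, u4], u3], u2]


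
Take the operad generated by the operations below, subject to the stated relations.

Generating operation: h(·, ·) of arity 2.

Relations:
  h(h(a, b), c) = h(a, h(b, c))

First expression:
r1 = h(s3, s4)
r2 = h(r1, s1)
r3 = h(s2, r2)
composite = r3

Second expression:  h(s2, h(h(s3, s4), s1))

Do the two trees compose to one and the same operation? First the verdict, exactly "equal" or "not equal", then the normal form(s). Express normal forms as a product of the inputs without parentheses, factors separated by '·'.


equal: each reduces to s2 · s3 · s4 · s1

The first expression, normalized: s2 · s3 · s4 · s1
The second expression, normalized: s2 · s3 · s4 · s1
Same normal form: equal.


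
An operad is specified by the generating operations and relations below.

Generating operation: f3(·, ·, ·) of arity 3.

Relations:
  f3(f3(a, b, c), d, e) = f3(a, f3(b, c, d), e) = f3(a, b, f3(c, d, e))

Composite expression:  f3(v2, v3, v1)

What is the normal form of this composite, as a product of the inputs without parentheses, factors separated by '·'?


Associativity of f3 dissolves the nesting; only the v-input order survives.
f3(v2, v3, v1) unparenthesizes to v2 · v3 · v1

v2 · v3 · v1


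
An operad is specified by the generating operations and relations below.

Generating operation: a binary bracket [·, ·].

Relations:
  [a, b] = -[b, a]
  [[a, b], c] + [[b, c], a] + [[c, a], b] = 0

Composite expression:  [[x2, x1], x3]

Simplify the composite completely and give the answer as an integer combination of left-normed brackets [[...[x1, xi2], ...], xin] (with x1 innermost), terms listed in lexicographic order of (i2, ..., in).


-[[x1, x2], x3]

In the tensor algebra, words opening x1 carry the x1-anchored form.
Composite bracket: [[x2, x1], x3]
Full expansion: 4 signed words from ab - ba (2^2 = 4).
Only words starting with x1 matter:
  the word x1x2x3 carries sign -1 and contributes -[[x1, x2], x3]


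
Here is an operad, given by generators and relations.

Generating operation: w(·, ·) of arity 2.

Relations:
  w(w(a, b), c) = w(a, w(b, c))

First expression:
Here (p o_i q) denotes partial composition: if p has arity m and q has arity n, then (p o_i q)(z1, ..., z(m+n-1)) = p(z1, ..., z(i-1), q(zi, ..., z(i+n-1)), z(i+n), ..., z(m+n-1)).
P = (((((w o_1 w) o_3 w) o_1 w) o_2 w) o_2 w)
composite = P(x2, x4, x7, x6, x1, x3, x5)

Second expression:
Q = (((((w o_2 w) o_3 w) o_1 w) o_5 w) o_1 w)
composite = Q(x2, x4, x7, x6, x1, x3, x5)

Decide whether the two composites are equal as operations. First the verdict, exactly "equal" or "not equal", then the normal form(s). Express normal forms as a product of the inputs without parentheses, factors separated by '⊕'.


equal; the common form is x2 ⊕ x4 ⊕ x7 ⊕ x6 ⊕ x1 ⊕ x3 ⊕ x5

The first expression, normalized: x2 ⊕ x4 ⊕ x7 ⊕ x6 ⊕ x1 ⊕ x3 ⊕ x5
The second expression, normalized: x2 ⊕ x4 ⊕ x7 ⊕ x6 ⊕ x1 ⊕ x3 ⊕ x5
Identical normal forms: equal.


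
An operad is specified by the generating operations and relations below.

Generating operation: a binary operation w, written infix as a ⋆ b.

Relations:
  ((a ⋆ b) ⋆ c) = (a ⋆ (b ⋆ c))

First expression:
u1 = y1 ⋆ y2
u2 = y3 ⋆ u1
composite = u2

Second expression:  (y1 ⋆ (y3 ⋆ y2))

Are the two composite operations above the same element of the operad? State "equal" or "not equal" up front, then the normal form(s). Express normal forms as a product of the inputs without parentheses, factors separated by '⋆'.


not equal; the first gives y3 ⋆ y1 ⋆ y2 and the second y1 ⋆ y3 ⋆ y2

The first expression, normalized: y3 ⋆ y1 ⋆ y2
The second expression, normalized: y1 ⋆ y3 ⋆ y2
The normal forms differ: not equal.


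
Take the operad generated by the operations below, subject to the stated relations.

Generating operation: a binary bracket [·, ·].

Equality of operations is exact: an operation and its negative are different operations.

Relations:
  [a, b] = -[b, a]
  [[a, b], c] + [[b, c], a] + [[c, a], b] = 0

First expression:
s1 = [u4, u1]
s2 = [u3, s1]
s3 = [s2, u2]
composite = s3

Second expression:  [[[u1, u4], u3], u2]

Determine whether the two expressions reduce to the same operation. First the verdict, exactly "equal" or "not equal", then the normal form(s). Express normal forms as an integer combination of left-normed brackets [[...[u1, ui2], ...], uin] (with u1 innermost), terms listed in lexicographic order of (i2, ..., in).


equal; both compose to [[[u1, u4], u3], u2]


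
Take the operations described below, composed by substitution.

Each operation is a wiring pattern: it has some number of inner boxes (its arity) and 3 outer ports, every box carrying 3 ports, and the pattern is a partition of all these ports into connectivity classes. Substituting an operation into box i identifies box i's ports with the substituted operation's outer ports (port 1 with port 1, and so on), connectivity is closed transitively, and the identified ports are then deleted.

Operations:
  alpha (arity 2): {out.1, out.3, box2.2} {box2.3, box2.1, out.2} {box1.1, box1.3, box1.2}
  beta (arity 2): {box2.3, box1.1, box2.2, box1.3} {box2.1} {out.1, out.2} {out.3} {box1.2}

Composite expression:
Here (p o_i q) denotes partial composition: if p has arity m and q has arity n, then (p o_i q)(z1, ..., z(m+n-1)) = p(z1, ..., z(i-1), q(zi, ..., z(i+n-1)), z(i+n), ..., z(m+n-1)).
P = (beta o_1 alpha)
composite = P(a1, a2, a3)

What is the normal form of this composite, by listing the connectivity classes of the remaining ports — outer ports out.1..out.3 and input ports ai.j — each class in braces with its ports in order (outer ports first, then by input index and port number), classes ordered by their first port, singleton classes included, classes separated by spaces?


{out.1, out.2} {out.3} {a1.1, a1.2, a1.3} {a2.1, a2.3} {a2.2, a3.2, a3.3} {a3.1}

Connectivity passes through glued beta-boundaries; trace each wire chain.
alpha over (a1, a2) gives {out.1, out.3, a2.2} {out.2, a2.1, a2.3} {a1.1, a1.2, a1.3}, out.j being that stage's outer ports
beta over (a1, a2, a3) gives {out.1, out.2} {out.3} {a1.1, a1.2, a1.3} {a2.1, a2.3} {a2.2, a3.2, a3.3} {a3.1}, out.j being that stage's outer ports
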